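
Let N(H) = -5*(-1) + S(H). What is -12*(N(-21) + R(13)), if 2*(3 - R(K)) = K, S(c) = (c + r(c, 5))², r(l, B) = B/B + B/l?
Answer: -725146/147 ≈ -4933.0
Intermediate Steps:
r(l, B) = 1 + B/l
S(c) = (c + (5 + c)/c)²
R(K) = 3 - K/2
N(H) = 5 + (5 + H + H²)²/H² (N(H) = -5*(-1) + (5 + H + H²)²/H² = 5 + (5 + H + H²)²/H²)
-12*(N(-21) + R(13)) = -12*((5 + (5 - 21 + (-21)²)²/(-21)²) + (3 - ½*13)) = -12*((5 + (5 - 21 + 441)²/441) + (3 - 13/2)) = -12*((5 + (1/441)*425²) - 7/2) = -12*((5 + (1/441)*180625) - 7/2) = -12*((5 + 180625/441) - 7/2) = -12*(182830/441 - 7/2) = -12*362573/882 = -725146/147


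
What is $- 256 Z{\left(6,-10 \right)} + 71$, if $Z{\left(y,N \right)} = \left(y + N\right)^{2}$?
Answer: $-4025$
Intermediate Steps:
$Z{\left(y,N \right)} = \left(N + y\right)^{2}$
$- 256 Z{\left(6,-10 \right)} + 71 = - 256 \left(-10 + 6\right)^{2} + 71 = - 256 \left(-4\right)^{2} + 71 = \left(-256\right) 16 + 71 = -4096 + 71 = -4025$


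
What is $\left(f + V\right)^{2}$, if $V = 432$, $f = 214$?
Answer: $417316$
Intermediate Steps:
$\left(f + V\right)^{2} = \left(214 + 432\right)^{2} = 646^{2} = 417316$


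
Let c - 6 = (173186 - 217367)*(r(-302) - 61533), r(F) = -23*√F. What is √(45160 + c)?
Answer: √(2718634639 + 1016163*I*√302) ≈ 52141.0 + 169.3*I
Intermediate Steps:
c = 2718589479 + 1016163*I*√302 (c = 6 + (173186 - 217367)*(-23*I*√302 - 61533) = 6 - 44181*(-23*I*√302 - 61533) = 6 - 44181*(-61533 - 23*I*√302) = 6 + (2718589473 + 1016163*I*√302) = 2718589479 + 1016163*I*√302 ≈ 2.7186e+9 + 1.7659e+7*I)
√(45160 + c) = √(45160 + (2718589479 + 1016163*I*√302)) = √(2718634639 + 1016163*I*√302)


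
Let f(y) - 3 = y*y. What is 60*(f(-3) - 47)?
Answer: -2100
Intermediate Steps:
f(y) = 3 + y**2 (f(y) = 3 + y*y = 3 + y**2)
60*(f(-3) - 47) = 60*((3 + (-3)**2) - 47) = 60*((3 + 9) - 47) = 60*(12 - 47) = 60*(-35) = -2100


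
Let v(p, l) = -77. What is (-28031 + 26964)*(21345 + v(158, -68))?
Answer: -22692956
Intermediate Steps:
(-28031 + 26964)*(21345 + v(158, -68)) = (-28031 + 26964)*(21345 - 77) = -1067*21268 = -22692956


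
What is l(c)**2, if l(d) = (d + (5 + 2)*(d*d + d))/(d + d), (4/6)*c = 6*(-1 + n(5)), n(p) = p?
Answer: 16900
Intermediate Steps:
c = 36 (c = 3*(6*(-1 + 5))/2 = 3*(6*4)/2 = (3/2)*24 = 36)
l(d) = (7*d**2 + 8*d)/(2*d) (l(d) = (d + 7*(d**2 + d))/((2*d)) = (d + 7*(d + d**2))*(1/(2*d)) = (d + (7*d + 7*d**2))*(1/(2*d)) = (7*d**2 + 8*d)*(1/(2*d)) = (7*d**2 + 8*d)/(2*d))
l(c)**2 = (4 + (7/2)*36)**2 = (4 + 126)**2 = 130**2 = 16900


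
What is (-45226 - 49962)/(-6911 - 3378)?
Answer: 95188/10289 ≈ 9.2514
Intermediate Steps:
(-45226 - 49962)/(-6911 - 3378) = -95188/(-10289) = -95188*(-1/10289) = 95188/10289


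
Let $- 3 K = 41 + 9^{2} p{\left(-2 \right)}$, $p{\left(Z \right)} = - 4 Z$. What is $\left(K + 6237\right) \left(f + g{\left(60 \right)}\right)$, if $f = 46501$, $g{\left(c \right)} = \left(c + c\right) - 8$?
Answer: $\frac{840059486}{3} \approx 2.8002 \cdot 10^{8}$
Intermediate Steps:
$g{\left(c \right)} = -8 + 2 c$ ($g{\left(c \right)} = 2 c - 8 = -8 + 2 c$)
$K = - \frac{689}{3}$ ($K = - \frac{41 + 9^{2} \left(\left(-4\right) \left(-2\right)\right)}{3} = - \frac{41 + 81 \cdot 8}{3} = - \frac{41 + 648}{3} = \left(- \frac{1}{3}\right) 689 = - \frac{689}{3} \approx -229.67$)
$\left(K + 6237\right) \left(f + g{\left(60 \right)}\right) = \left(- \frac{689}{3} + 6237\right) \left(46501 + \left(-8 + 2 \cdot 60\right)\right) = \frac{18022 \left(46501 + \left(-8 + 120\right)\right)}{3} = \frac{18022 \left(46501 + 112\right)}{3} = \frac{18022}{3} \cdot 46613 = \frac{840059486}{3}$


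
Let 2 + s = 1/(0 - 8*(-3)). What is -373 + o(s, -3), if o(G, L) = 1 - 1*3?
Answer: -375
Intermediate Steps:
s = -47/24 (s = -2 + 1/(0 - 8*(-3)) = -2 + 1/(0 + 24) = -2 + 1/24 = -47/24 ≈ -1.9583)
o(G, L) = -2 (o(G, L) = 1 - 3 = -2)
-373 + o(s, -3) = -373 - 2 = -375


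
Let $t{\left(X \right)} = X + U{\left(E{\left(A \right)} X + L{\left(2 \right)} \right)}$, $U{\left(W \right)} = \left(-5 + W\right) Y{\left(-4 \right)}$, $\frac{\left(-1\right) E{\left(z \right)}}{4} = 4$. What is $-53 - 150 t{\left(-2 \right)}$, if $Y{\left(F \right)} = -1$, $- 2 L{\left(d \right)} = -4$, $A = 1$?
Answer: $4597$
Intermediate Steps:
$L{\left(d \right)} = 2$ ($L{\left(d \right)} = \left(- \frac{1}{2}\right) \left(-4\right) = 2$)
$E{\left(z \right)} = -16$ ($E{\left(z \right)} = \left(-4\right) 4 = -16$)
$U{\left(W \right)} = 5 - W$ ($U{\left(W \right)} = \left(-5 + W\right) \left(-1\right) = 5 - W$)
$t{\left(X \right)} = 3 + 17 X$ ($t{\left(X \right)} = X - \left(-3 - 16 X\right) = X + \left(5 + \left(-2 + 16 X\right)\right) = X + \left(3 + 16 X\right) = 3 + 17 X$)
$-53 - 150 t{\left(-2 \right)} = -53 - 150 \left(3 + 17 \left(-2\right)\right) = -53 - 150 \left(3 - 34\right) = -53 - -4650 = -53 + 4650 = 4597$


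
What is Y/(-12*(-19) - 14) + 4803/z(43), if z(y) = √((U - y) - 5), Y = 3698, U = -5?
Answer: 1849/107 - 4803*I*√53/53 ≈ 17.28 - 659.74*I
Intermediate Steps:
z(y) = √(-10 - y) (z(y) = √((-5 - y) - 5) = √(-10 - y))
Y/(-12*(-19) - 14) + 4803/z(43) = 3698/(-12*(-19) - 14) + 4803/(√(-10 - 1*43)) = 3698/(228 - 14) + 4803/(√(-10 - 43)) = 3698/214 + 4803/(√(-53)) = 3698*(1/214) + 4803/((I*√53)) = 1849/107 + 4803*(-I*√53/53) = 1849/107 - 4803*I*√53/53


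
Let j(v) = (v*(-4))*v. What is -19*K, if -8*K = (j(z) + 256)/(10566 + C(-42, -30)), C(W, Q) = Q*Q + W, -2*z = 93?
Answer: -22781/13056 ≈ -1.7449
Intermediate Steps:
z = -93/2 (z = -½*93 = -93/2 ≈ -46.500)
C(W, Q) = W + Q² (C(W, Q) = Q² + W = W + Q²)
j(v) = -4*v² (j(v) = (-4*v)*v = -4*v²)
K = 1199/13056 (K = -(-4*(-93/2)² + 256)/(8*(10566 + (-42 + (-30)²))) = -(-4*8649/4 + 256)/(8*(10566 + (-42 + 900))) = -(-8649 + 256)/(8*(10566 + 858)) = -(-8393)/(8*11424) = -⅛*(-1199/1632) = 1199/13056 ≈ 0.091835)
-19*K = -19*1199/13056 = -22781/13056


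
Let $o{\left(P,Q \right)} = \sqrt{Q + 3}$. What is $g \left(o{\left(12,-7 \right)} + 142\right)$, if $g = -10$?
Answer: $-1420 - 20 i \approx -1420.0 - 20.0 i$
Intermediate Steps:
$o{\left(P,Q \right)} = \sqrt{3 + Q}$
$g \left(o{\left(12,-7 \right)} + 142\right) = - 10 \left(\sqrt{3 - 7} + 142\right) = - 10 \left(\sqrt{-4} + 142\right) = - 10 \left(2 i + 142\right) = - 10 \left(142 + 2 i\right) = -1420 - 20 i$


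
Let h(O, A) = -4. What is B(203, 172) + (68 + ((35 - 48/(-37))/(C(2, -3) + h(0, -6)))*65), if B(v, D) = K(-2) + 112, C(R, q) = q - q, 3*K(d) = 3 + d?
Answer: -181817/444 ≈ -409.50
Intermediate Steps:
K(d) = 1 + d/3 (K(d) = (3 + d)/3 = 1 + d/3)
C(R, q) = 0
B(v, D) = 337/3 (B(v, D) = (1 + (⅓)*(-2)) + 112 = (1 - ⅔) + 112 = ⅓ + 112 = 337/3)
B(203, 172) + (68 + ((35 - 48/(-37))/(C(2, -3) + h(0, -6)))*65) = 337/3 + (68 + ((35 - 48/(-37))/(0 - 4))*65) = 337/3 + (68 + ((35 - 48*(-1/37))/(-4))*65) = 337/3 + (68 + ((35 + 48/37)*(-¼))*65) = 337/3 + (68 + ((1343/37)*(-¼))*65) = 337/3 + (68 - 1343/148*65) = 337/3 + (68 - 87295/148) = 337/3 - 77231/148 = -181817/444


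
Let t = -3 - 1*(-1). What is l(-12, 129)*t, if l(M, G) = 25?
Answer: -50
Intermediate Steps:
t = -2 (t = -3 + 1 = -2)
l(-12, 129)*t = 25*(-2) = -50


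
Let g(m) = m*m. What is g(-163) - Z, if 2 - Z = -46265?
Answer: -19698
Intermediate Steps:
g(m) = m²
Z = 46267 (Z = 2 - 1*(-46265) = 2 + 46265 = 46267)
g(-163) - Z = (-163)² - 1*46267 = 26569 - 46267 = -19698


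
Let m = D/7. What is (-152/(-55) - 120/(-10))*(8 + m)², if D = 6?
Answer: 445904/385 ≈ 1158.2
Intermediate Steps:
m = 6/7 ≈ 0.85714
(-152/(-55) - 120/(-10))*(8 + m)² = (-152/(-55) - 120/(-10))*(8 + 6/7)² = (-152*(-1/55) - 120*(-⅒))*(62/7)² = (152/55 + 12)*(3844/49) = (812/55)*(3844/49) = 445904/385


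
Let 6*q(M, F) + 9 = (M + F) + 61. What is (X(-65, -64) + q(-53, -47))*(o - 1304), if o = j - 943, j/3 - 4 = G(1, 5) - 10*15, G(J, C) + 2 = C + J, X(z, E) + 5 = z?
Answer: 208494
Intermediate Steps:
X(z, E) = -5 + z
G(J, C) = -2 + C + J (G(J, C) = -2 + (C + J) = -2 + C + J)
j = -426 (j = 12 + 3*((-2 + 5 + 1) - 10*15) = 12 + 3*(4 - 150) = 12 + 3*(-146) = 12 - 438 = -426)
o = -1369 (o = -426 - 943 = -1369)
q(M, F) = 26/3 + F/6 + M/6 (q(M, F) = -3/2 + ((M + F) + 61)/6 = -3/2 + ((F + M) + 61)/6 = -3/2 + (61 + F + M)/6 = -3/2 + (61/6 + F/6 + M/6) = 26/3 + F/6 + M/6)
(X(-65, -64) + q(-53, -47))*(o - 1304) = ((-5 - 65) + (26/3 + (1/6)*(-47) + (1/6)*(-53)))*(-1369 - 1304) = (-70 + (26/3 - 47/6 - 53/6))*(-2673) = (-70 - 8)*(-2673) = -78*(-2673) = 208494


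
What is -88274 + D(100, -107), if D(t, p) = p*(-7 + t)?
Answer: -98225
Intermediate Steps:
-88274 + D(100, -107) = -88274 - 107*(-7 + 100) = -88274 - 107*93 = -88274 - 9951 = -98225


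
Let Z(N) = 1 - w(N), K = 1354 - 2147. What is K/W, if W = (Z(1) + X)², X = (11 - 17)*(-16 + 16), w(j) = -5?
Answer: -793/36 ≈ -22.028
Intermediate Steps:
K = -793
Z(N) = 6 (Z(N) = 1 - 1*(-5) = 1 + 5 = 6)
X = 0 (X = -6*0 = 0)
W = 36 (W = (6 + 0)² = 6² = 36)
K/W = -793/36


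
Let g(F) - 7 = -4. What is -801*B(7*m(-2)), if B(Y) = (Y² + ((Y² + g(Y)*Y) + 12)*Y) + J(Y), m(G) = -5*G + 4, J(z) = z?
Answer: -785686482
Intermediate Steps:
m(G) = 4 - 5*G
g(F) = 3 (g(F) = 7 - 4 = 3)
B(Y) = Y + Y² + Y*(12 + Y² + 3*Y) (B(Y) = (Y² + ((Y² + 3*Y) + 12)*Y) + Y = (Y² + (12 + Y² + 3*Y)*Y) + Y = (Y² + Y*(12 + Y² + 3*Y)) + Y = Y + Y² + Y*(12 + Y² + 3*Y))
-801*B(7*m(-2)) = -801*7*(4 - 5*(-2))*(13 + (7*(4 - 5*(-2)))² + 4*(7*(4 - 5*(-2)))) = -801*7*(4 + 10)*(13 + (7*(4 + 10))² + 4*(7*(4 + 10))) = -801*7*14*(13 + (7*14)² + 4*(7*14)) = -78498*(13 + 98² + 4*98) = -78498*(13 + 9604 + 392) = -78498*10009 = -801*980882 = -785686482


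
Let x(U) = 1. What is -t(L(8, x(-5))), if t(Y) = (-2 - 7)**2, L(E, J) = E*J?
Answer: -81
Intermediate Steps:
t(Y) = 81 (t(Y) = (-9)**2 = 81)
-t(L(8, x(-5))) = -1*81 = -81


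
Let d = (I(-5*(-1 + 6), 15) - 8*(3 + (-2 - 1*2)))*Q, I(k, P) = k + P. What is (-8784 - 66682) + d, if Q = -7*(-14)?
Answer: -75662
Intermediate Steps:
I(k, P) = P + k
Q = 98
d = -196 (d = ((15 - 5*(-1 + 6)) - 8*(3 + (-2 - 1*2)))*98 = ((15 - 5*5) - 8*(3 + (-2 - 2)))*98 = ((15 - 25) - 8*(3 - 4))*98 = (-10 - 8*(-1))*98 = (-10 + 8)*98 = -2*98 = -196)
(-8784 - 66682) + d = (-8784 - 66682) - 196 = -75466 - 196 = -75662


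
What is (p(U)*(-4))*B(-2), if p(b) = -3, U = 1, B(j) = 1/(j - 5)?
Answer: -12/7 ≈ -1.7143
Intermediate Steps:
B(j) = 1/(-5 + j)
(p(U)*(-4))*B(-2) = (-3*(-4))/(-5 - 2) = 12/(-7) = 12*(-⅐) = -12/7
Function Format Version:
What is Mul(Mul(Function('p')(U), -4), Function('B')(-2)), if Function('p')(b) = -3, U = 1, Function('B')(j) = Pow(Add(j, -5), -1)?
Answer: Rational(-12, 7) ≈ -1.7143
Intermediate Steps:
Function('B')(j) = Pow(Add(-5, j), -1)
Mul(Mul(Function('p')(U), -4), Function('B')(-2)) = Mul(Mul(-3, -4), Pow(Add(-5, -2), -1)) = Mul(12, Pow(-7, -1)) = Mul(12, Rational(-1, 7)) = Rational(-12, 7)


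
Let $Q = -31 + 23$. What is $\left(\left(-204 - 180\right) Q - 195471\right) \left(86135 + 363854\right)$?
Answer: $-86577433611$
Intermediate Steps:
$Q = -8$
$\left(\left(-204 - 180\right) Q - 195471\right) \left(86135 + 363854\right) = \left(\left(-204 - 180\right) \left(-8\right) - 195471\right) \left(86135 + 363854\right) = \left(\left(-384\right) \left(-8\right) - 195471\right) 449989 = \left(3072 - 195471\right) 449989 = \left(-192399\right) 449989 = -86577433611$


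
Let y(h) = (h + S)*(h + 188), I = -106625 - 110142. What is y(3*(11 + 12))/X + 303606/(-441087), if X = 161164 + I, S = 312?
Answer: -20023773399/8175253487 ≈ -2.4493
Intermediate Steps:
I = -216767
X = -55603 (X = 161164 - 216767 = -55603)
y(h) = (188 + h)*(312 + h) (y(h) = (h + 312)*(h + 188) = (312 + h)*(188 + h) = (188 + h)*(312 + h))
y(3*(11 + 12))/X + 303606/(-441087) = (58656 + (3*(11 + 12))² + 500*(3*(11 + 12)))/(-55603) + 303606/(-441087) = (58656 + (3*23)² + 500*(3*23))*(-1/55603) + 303606*(-1/441087) = (58656 + 69² + 500*69)*(-1/55603) - 101202/147029 = (58656 + 4761 + 34500)*(-1/55603) - 101202/147029 = 97917*(-1/55603) - 101202/147029 = -97917/55603 - 101202/147029 = -20023773399/8175253487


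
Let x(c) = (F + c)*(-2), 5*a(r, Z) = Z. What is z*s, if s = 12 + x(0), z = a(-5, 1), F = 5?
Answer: 2/5 ≈ 0.40000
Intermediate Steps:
a(r, Z) = Z/5
x(c) = -10 - 2*c (x(c) = (5 + c)*(-2) = -10 - 2*c)
z = 1/5 (z = (1/5)*1 = 1/5 ≈ 0.20000)
s = 2 (s = 12 + (-10 - 2*0) = 12 + (-10 + 0) = 12 - 10 = 2)
z*s = (1/5)*2 = 2/5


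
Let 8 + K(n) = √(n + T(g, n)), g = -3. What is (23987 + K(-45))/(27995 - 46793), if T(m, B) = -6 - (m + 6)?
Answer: -7993/6266 - I*√6/6266 ≈ -1.2756 - 0.00039092*I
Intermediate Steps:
T(m, B) = -12 - m (T(m, B) = -6 - (6 + m) = -6 + (-6 - m) = -12 - m)
K(n) = -8 + √(-9 + n) (K(n) = -8 + √(n + (-12 - 1*(-3))) = -8 + √(n + (-12 + 3)) = -8 + √(n - 9) = -8 + √(-9 + n))
(23987 + K(-45))/(27995 - 46793) = (23987 + (-8 + √(-9 - 45)))/(27995 - 46793) = (23987 + (-8 + √(-54)))/(-18798) = (23987 + (-8 + 3*I*√6))*(-1/18798) = (23979 + 3*I*√6)*(-1/18798) = -7993/6266 - I*√6/6266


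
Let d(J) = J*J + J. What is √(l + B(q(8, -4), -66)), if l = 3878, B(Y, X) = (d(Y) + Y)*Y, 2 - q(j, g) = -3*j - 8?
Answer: 23*√86 ≈ 213.29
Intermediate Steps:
q(j, g) = 10 + 3*j (q(j, g) = 2 - (-3*j - 8) = 2 - (-8 - 3*j) = 2 + (8 + 3*j) = 10 + 3*j)
d(J) = J + J² (d(J) = J² + J = J + J²)
B(Y, X) = Y*(Y + Y*(1 + Y)) (B(Y, X) = (Y*(1 + Y) + Y)*Y = (Y + Y*(1 + Y))*Y = Y*(Y + Y*(1 + Y)))
√(l + B(q(8, -4), -66)) = √(3878 + (10 + 3*8)²*(2 + (10 + 3*8))) = √(3878 + (10 + 24)²*(2 + (10 + 24))) = √(3878 + 34²*(2 + 34)) = √(3878 + 1156*36) = √(3878 + 41616) = √45494 = 23*√86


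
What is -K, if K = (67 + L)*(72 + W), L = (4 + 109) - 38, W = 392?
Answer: -65888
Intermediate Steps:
L = 75 (L = 113 - 38 = 75)
K = 65888 (K = (67 + 75)*(72 + 392) = 142*464 = 65888)
-K = -1*65888 = -65888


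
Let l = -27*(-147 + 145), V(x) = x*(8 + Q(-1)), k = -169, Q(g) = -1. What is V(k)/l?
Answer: -1183/54 ≈ -21.907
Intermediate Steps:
V(x) = 7*x (V(x) = x*(8 - 1) = x*7 = 7*x)
l = 54 (l = -27*(-2) = 54)
V(k)/l = (7*(-169))/54 = -1183*1/54 = -1183/54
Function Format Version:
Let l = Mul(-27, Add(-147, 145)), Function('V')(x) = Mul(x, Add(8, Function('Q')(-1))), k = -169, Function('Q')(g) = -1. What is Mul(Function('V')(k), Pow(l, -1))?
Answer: Rational(-1183, 54) ≈ -21.907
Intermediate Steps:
Function('V')(x) = Mul(7, x) (Function('V')(x) = Mul(x, Add(8, -1)) = Mul(x, 7) = Mul(7, x))
l = 54 (l = Mul(-27, -2) = 54)
Mul(Function('V')(k), Pow(l, -1)) = Mul(Mul(7, -169), Pow(54, -1)) = Mul(-1183, Rational(1, 54)) = Rational(-1183, 54)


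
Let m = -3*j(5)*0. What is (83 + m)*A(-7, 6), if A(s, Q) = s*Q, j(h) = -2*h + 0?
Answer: -3486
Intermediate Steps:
j(h) = -2*h
m = 0 (m = -(-6)*5*0 = -3*(-10)*0 = 30*0 = 0)
A(s, Q) = Q*s
(83 + m)*A(-7, 6) = (83 + 0)*(6*(-7)) = 83*(-42) = -3486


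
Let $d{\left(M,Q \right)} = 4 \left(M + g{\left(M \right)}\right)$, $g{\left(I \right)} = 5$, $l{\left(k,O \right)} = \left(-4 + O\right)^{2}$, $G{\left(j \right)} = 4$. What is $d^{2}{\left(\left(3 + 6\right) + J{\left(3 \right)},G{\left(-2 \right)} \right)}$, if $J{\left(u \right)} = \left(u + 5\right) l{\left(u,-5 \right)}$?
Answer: $7011904$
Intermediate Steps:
$J{\left(u \right)} = 405 + 81 u$ ($J{\left(u \right)} = \left(u + 5\right) \left(-4 - 5\right)^{2} = \left(5 + u\right) \left(-9\right)^{2} = \left(5 + u\right) 81 = 405 + 81 u$)
$d{\left(M,Q \right)} = 20 + 4 M$ ($d{\left(M,Q \right)} = 4 \left(M + 5\right) = 4 \left(5 + M\right) = 20 + 4 M$)
$d^{2}{\left(\left(3 + 6\right) + J{\left(3 \right)},G{\left(-2 \right)} \right)} = \left(20 + 4 \left(\left(3 + 6\right) + \left(405 + 81 \cdot 3\right)\right)\right)^{2} = \left(20 + 4 \left(9 + \left(405 + 243\right)\right)\right)^{2} = \left(20 + 4 \left(9 + 648\right)\right)^{2} = \left(20 + 4 \cdot 657\right)^{2} = \left(20 + 2628\right)^{2} = 2648^{2} = 7011904$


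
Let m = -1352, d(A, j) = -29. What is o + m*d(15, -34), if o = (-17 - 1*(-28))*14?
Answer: 39362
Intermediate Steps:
o = 154 (o = (-17 + 28)*14 = 11*14 = 154)
o + m*d(15, -34) = 154 - 1352*(-29) = 154 + 39208 = 39362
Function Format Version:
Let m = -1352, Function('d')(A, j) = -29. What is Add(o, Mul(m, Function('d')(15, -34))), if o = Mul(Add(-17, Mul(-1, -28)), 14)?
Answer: 39362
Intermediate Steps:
o = 154 (o = Mul(Add(-17, 28), 14) = Mul(11, 14) = 154)
Add(o, Mul(m, Function('d')(15, -34))) = Add(154, Mul(-1352, -29)) = Add(154, 39208) = 39362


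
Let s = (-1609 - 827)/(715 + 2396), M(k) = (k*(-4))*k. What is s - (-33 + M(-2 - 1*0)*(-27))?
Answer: -414575/1037 ≈ -399.78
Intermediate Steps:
M(k) = -4*k**2 (M(k) = (-4*k)*k = -4*k**2)
s = -812/1037 (s = -2436/3111 = -2436*1/3111 = -812/1037 ≈ -0.78303)
s - (-33 + M(-2 - 1*0)*(-27)) = -812/1037 - (-33 - 4*(-2 - 1*0)**2*(-27)) = -812/1037 - (-33 - 4*(-2 + 0)**2*(-27)) = -812/1037 - (-33 - 4*(-2)**2*(-27)) = -812/1037 - (-33 - 4*4*(-27)) = -812/1037 - (-33 - 16*(-27)) = -812/1037 - (-33 + 432) = -812/1037 - 1*399 = -812/1037 - 399 = -414575/1037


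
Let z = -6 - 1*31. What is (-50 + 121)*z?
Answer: -2627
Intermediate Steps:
z = -37 (z = -6 - 31 = -37)
(-50 + 121)*z = (-50 + 121)*(-37) = 71*(-37) = -2627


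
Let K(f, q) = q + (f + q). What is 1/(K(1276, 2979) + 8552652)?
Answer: 1/8559886 ≈ 1.1682e-7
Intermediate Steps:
K(f, q) = f + 2*q
1/(K(1276, 2979) + 8552652) = 1/((1276 + 2*2979) + 8552652) = 1/((1276 + 5958) + 8552652) = 1/(7234 + 8552652) = 1/8559886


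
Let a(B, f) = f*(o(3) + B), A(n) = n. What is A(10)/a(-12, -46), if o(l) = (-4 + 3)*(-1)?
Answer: 5/253 ≈ 0.019763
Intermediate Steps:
o(l) = 1 (o(l) = -1*(-1) = 1)
a(B, f) = f*(1 + B)
A(10)/a(-12, -46) = 10/((-46*(1 - 12))) = 10/((-46*(-11))) = 10/506 = 10*(1/506) = 5/253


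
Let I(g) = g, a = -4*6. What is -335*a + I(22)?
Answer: 8062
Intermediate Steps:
a = -24
-335*a + I(22) = -335*(-24) + 22 = 8040 + 22 = 8062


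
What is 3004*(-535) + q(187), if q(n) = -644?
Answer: -1607784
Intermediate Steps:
3004*(-535) + q(187) = 3004*(-535) - 644 = -1607140 - 644 = -1607784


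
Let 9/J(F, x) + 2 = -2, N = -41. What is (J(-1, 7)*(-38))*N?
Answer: -7011/2 ≈ -3505.5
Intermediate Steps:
J(F, x) = -9/4 (J(F, x) = 9/(-2 - 2) = 9/(-4) = 9*(-¼) = -9/4)
(J(-1, 7)*(-38))*N = -9/4*(-38)*(-41) = (171/2)*(-41) = -7011/2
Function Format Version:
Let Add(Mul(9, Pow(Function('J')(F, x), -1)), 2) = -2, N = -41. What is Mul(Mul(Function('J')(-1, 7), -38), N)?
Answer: Rational(-7011, 2) ≈ -3505.5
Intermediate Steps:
Function('J')(F, x) = Rational(-9, 4) (Function('J')(F, x) = Mul(9, Pow(Add(-2, -2), -1)) = Mul(9, Pow(-4, -1)) = Mul(9, Rational(-1, 4)) = Rational(-9, 4))
Mul(Mul(Function('J')(-1, 7), -38), N) = Mul(Mul(Rational(-9, 4), -38), -41) = Mul(Rational(171, 2), -41) = Rational(-7011, 2)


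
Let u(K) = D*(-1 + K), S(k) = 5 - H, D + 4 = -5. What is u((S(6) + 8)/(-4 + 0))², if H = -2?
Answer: 29241/16 ≈ 1827.6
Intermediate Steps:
D = -9 (D = -4 - 5 = -9)
S(k) = 7 (S(k) = 5 - 1*(-2) = 5 + 2 = 7)
u(K) = 9 - 9*K (u(K) = -9*(-1 + K) = 9 - 9*K)
u((S(6) + 8)/(-4 + 0))² = (9 - 9*(7 + 8)/(-4 + 0))² = (9 - 135/(-4))² = (9 - 135*(-1)/4)² = (9 - 9*(-15/4))² = (9 + 135/4)² = (171/4)² = 29241/16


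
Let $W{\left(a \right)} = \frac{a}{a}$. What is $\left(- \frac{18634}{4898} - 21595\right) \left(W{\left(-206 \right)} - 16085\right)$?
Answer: $\frac{850770771648}{2449} \approx 3.474 \cdot 10^{8}$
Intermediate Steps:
$W{\left(a \right)} = 1$
$\left(- \frac{18634}{4898} - 21595\right) \left(W{\left(-206 \right)} - 16085\right) = \left(- \frac{18634}{4898} - 21595\right) \left(1 - 16085\right) = \left(\left(-18634\right) \frac{1}{4898} - 21595\right) \left(-16084\right) = \left(- \frac{9317}{2449} - 21595\right) \left(-16084\right) = \left(- \frac{52895472}{2449}\right) \left(-16084\right) = \frac{850770771648}{2449}$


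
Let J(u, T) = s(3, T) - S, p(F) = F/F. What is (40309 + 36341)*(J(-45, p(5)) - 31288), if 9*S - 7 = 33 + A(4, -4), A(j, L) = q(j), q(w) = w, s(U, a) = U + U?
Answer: -7194420100/3 ≈ -2.3981e+9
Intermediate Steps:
s(U, a) = 2*U
p(F) = 1
A(j, L) = j
S = 44/9 (S = 7/9 + (33 + 4)/9 = 7/9 + (1/9)*37 = 7/9 + 37/9 = 44/9 ≈ 4.8889)
J(u, T) = 10/9 (J(u, T) = 2*3 - 1*44/9 = 6 - 44/9 = 10/9)
(40309 + 36341)*(J(-45, p(5)) - 31288) = (40309 + 36341)*(10/9 - 31288) = 76650*(-281582/9) = -7194420100/3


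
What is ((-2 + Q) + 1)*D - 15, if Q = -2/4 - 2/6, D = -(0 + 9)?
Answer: 3/2 ≈ 1.5000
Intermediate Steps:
D = -9 (D = -1*9 = -9)
Q = -⅚ (Q = -2*¼ - 2*⅙ = -½ - ⅓ = -⅚ ≈ -0.83333)
((-2 + Q) + 1)*D - 15 = ((-2 - ⅚) + 1)*(-9) - 15 = (-17/6 + 1)*(-9) - 15 = -11/6*(-9) - 15 = 33/2 - 15 = 3/2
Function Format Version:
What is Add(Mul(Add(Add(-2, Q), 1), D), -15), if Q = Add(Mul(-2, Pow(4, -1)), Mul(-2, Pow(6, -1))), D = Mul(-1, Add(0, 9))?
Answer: Rational(3, 2) ≈ 1.5000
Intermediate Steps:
D = -9 (D = Mul(-1, 9) = -9)
Q = Rational(-5, 6) (Q = Add(Mul(-2, Rational(1, 4)), Mul(-2, Rational(1, 6))) = Add(Rational(-1, 2), Rational(-1, 3)) = Rational(-5, 6) ≈ -0.83333)
Add(Mul(Add(Add(-2, Q), 1), D), -15) = Add(Mul(Add(Add(-2, Rational(-5, 6)), 1), -9), -15) = Add(Mul(Add(Rational(-17, 6), 1), -9), -15) = Add(Mul(Rational(-11, 6), -9), -15) = Add(Rational(33, 2), -15) = Rational(3, 2)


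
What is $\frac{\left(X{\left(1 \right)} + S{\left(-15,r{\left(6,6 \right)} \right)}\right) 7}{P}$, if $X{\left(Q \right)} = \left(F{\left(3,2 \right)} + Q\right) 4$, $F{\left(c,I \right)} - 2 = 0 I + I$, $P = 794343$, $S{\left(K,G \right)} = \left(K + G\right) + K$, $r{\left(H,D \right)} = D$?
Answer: $- \frac{28}{794343} \approx -3.5249 \cdot 10^{-5}$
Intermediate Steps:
$S{\left(K,G \right)} = G + 2 K$ ($S{\left(K,G \right)} = \left(G + K\right) + K = G + 2 K$)
$F{\left(c,I \right)} = 2 + I$ ($F{\left(c,I \right)} = 2 + \left(0 I + I\right) = 2 + \left(0 + I\right) = 2 + I$)
$X{\left(Q \right)} = 16 + 4 Q$ ($X{\left(Q \right)} = \left(\left(2 + 2\right) + Q\right) 4 = \left(4 + Q\right) 4 = 16 + 4 Q$)
$\frac{\left(X{\left(1 \right)} + S{\left(-15,r{\left(6,6 \right)} \right)}\right) 7}{P} = \frac{\left(\left(16 + 4 \cdot 1\right) + \left(6 + 2 \left(-15\right)\right)\right) 7}{794343} = \left(\left(16 + 4\right) + \left(6 - 30\right)\right) 7 \cdot \frac{1}{794343} = \left(20 - 24\right) 7 \cdot \frac{1}{794343} = \left(-4\right) 7 \cdot \frac{1}{794343} = \left(-28\right) \frac{1}{794343} = - \frac{28}{794343}$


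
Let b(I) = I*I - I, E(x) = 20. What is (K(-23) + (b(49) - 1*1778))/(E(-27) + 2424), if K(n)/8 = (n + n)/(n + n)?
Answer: 291/1222 ≈ 0.23813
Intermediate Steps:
b(I) = I**2 - I
K(n) = 8 (K(n) = 8*((n + n)/(n + n)) = 8*((2*n)/((2*n))) = 8*((2*n)*(1/(2*n))) = 8*1 = 8)
(K(-23) + (b(49) - 1*1778))/(E(-27) + 2424) = (8 + (49*(-1 + 49) - 1*1778))/(20 + 2424) = (8 + (49*48 - 1778))/2444 = (8 + (2352 - 1778))*(1/2444) = (8 + 574)*(1/2444) = 582*(1/2444) = 291/1222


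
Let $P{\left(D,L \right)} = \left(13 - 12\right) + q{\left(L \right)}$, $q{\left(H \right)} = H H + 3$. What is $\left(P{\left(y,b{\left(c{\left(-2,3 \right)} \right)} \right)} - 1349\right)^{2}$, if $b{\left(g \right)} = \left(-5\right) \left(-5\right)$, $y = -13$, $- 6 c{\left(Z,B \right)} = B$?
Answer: $518400$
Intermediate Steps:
$c{\left(Z,B \right)} = - \frac{B}{6}$
$b{\left(g \right)} = 25$
$q{\left(H \right)} = 3 + H^{2}$ ($q{\left(H \right)} = H^{2} + 3 = 3 + H^{2}$)
$P{\left(D,L \right)} = 4 + L^{2}$ ($P{\left(D,L \right)} = \left(13 - 12\right) + \left(3 + L^{2}\right) = 1 + \left(3 + L^{2}\right) = 4 + L^{2}$)
$\left(P{\left(y,b{\left(c{\left(-2,3 \right)} \right)} \right)} - 1349\right)^{2} = \left(\left(4 + 25^{2}\right) - 1349\right)^{2} = \left(\left(4 + 625\right) - 1349\right)^{2} = \left(629 - 1349\right)^{2} = \left(-720\right)^{2} = 518400$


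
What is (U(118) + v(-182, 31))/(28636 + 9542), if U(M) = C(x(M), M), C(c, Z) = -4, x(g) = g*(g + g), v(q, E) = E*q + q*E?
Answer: -5644/19089 ≈ -0.29567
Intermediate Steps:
v(q, E) = 2*E*q (v(q, E) = E*q + E*q = 2*E*q)
x(g) = 2*g**2 (x(g) = g*(2*g) = 2*g**2)
U(M) = -4
(U(118) + v(-182, 31))/(28636 + 9542) = (-4 + 2*31*(-182))/(28636 + 9542) = (-4 - 11284)/38178 = -11288*1/38178 = -5644/19089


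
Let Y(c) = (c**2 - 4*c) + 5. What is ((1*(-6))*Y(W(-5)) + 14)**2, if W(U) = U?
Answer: 81796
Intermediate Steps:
Y(c) = 5 + c**2 - 4*c
((1*(-6))*Y(W(-5)) + 14)**2 = ((1*(-6))*(5 + (-5)**2 - 4*(-5)) + 14)**2 = (-6*(5 + 25 + 20) + 14)**2 = (-6*50 + 14)**2 = (-300 + 14)**2 = (-286)**2 = 81796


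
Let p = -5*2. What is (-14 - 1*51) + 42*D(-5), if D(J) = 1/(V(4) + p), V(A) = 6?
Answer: -151/2 ≈ -75.500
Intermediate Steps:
p = -10
D(J) = -1/4 (D(J) = 1/(6 - 10) = 1/(-4) = -1/4)
(-14 - 1*51) + 42*D(-5) = (-14 - 1*51) + 42*(-1/4) = (-14 - 51) - 21/2 = -65 - 21/2 = -151/2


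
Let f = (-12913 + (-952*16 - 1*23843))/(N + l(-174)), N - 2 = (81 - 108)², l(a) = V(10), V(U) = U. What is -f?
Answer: 51988/741 ≈ 70.159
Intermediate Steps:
l(a) = 10
N = 731 (N = 2 + (81 - 108)² = 2 + (-27)² = 2 + 729 = 731)
f = -51988/741 (f = (-12913 + (-952*16 - 1*23843))/(731 + 10) = (-12913 + (-15232 - 23843))/741 = (-12913 - 39075)*(1/741) = -51988*1/741 = -51988/741 ≈ -70.159)
-f = -1*(-51988/741) = 51988/741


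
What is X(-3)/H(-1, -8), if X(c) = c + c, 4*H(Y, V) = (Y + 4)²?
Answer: -8/3 ≈ -2.6667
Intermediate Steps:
H(Y, V) = (4 + Y)²/4 (H(Y, V) = (Y + 4)²/4 = (4 + Y)²/4)
X(c) = 2*c
X(-3)/H(-1, -8) = (2*(-3))/(((4 - 1)²/4)) = -6/((¼)*3²) = -6/((¼)*9) = -6/(9/4) = (4/9)*(-6) = -8/3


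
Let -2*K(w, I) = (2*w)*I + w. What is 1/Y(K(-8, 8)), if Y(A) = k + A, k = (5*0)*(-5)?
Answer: 1/68 ≈ 0.014706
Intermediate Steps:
K(w, I) = -w/2 - I*w (K(w, I) = -((2*w)*I + w)/2 = -(2*I*w + w)/2 = -(w + 2*I*w)/2 = -w/2 - I*w)
k = 0 (k = 0*(-5) = 0)
Y(A) = A (Y(A) = 0 + A = A)
1/Y(K(-8, 8)) = 1/(-1*(-8)*(½ + 8)) = 1/(-1*(-8)*17/2) = 1/68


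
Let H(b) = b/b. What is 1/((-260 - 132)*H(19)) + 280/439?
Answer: 109321/172088 ≈ 0.63526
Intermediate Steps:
H(b) = 1
1/((-260 - 132)*H(19)) + 280/439 = 1/(-260 - 132*1) + 280/439 = 1/(-392) + 280*(1/439) = -1/392*1 + 280/439 = -1/392 + 280/439 = 109321/172088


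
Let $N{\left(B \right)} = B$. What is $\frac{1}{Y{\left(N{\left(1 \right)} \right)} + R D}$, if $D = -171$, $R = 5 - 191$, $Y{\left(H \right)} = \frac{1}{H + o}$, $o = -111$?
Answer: $\frac{110}{3498659} \approx 3.1441 \cdot 10^{-5}$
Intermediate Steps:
$Y{\left(H \right)} = \frac{1}{-111 + H}$ ($Y{\left(H \right)} = \frac{1}{H - 111} = \frac{1}{-111 + H}$)
$R = -186$
$\frac{1}{Y{\left(N{\left(1 \right)} \right)} + R D} = \frac{1}{\frac{1}{-111 + 1} - -31806} = \frac{1}{\frac{1}{-110} + 31806} = \frac{1}{- \frac{1}{110} + 31806} = \frac{1}{\frac{3498659}{110}} = \frac{110}{3498659}$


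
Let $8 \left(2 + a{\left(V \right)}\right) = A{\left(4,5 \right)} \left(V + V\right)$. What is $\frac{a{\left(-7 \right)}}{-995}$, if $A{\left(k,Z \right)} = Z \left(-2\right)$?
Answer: $- \frac{31}{1990} \approx -0.015578$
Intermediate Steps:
$A{\left(k,Z \right)} = - 2 Z$
$a{\left(V \right)} = -2 - \frac{5 V}{2}$ ($a{\left(V \right)} = -2 + \frac{\left(-2\right) 5 \left(V + V\right)}{8} = -2 + \frac{\left(-10\right) 2 V}{8} = -2 + \frac{\left(-20\right) V}{8} = -2 - \frac{5 V}{2}$)
$\frac{a{\left(-7 \right)}}{-995} = \frac{-2 - - \frac{35}{2}}{-995} = \left(-2 + \frac{35}{2}\right) \left(- \frac{1}{995}\right) = \frac{31}{2} \left(- \frac{1}{995}\right) = - \frac{31}{1990}$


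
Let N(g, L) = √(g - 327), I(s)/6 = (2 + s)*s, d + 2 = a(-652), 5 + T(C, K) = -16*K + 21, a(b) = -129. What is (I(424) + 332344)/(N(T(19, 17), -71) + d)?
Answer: -23188441/2218 - 177011*I*√583/2218 ≈ -10455.0 - 1927.0*I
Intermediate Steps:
T(C, K) = 16 - 16*K (T(C, K) = -5 + (-16*K + 21) = -5 + (21 - 16*K) = 16 - 16*K)
d = -131 (d = -2 - 129 = -131)
I(s) = 6*s*(2 + s) (I(s) = 6*((2 + s)*s) = 6*(s*(2 + s)) = 6*s*(2 + s))
N(g, L) = √(-327 + g)
(I(424) + 332344)/(N(T(19, 17), -71) + d) = (6*424*(2 + 424) + 332344)/(√(-327 + (16 - 16*17)) - 131) = (6*424*426 + 332344)/(√(-327 + (16 - 272)) - 131) = (1083744 + 332344)/(√(-327 - 256) - 131) = 1416088/(√(-583) - 131) = 1416088/(I*√583 - 131) = 1416088/(-131 + I*√583)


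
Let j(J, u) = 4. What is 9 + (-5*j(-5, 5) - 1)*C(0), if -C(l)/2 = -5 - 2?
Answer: -285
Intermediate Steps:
C(l) = 14 (C(l) = -2*(-5 - 2) = -2*(-7) = 14)
9 + (-5*j(-5, 5) - 1)*C(0) = 9 + (-5*4 - 1)*14 = 9 + (-20 - 1)*14 = 9 - 21*14 = 9 - 294 = -285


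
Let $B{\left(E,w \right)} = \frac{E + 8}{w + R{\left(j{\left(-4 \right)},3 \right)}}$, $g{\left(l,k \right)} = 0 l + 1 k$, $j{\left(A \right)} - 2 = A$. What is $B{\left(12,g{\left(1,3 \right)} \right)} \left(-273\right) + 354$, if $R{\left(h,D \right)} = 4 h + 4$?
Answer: $5814$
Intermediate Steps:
$j{\left(A \right)} = 2 + A$
$g{\left(l,k \right)} = k$ ($g{\left(l,k \right)} = 0 + k = k$)
$R{\left(h,D \right)} = 4 + 4 h$
$B{\left(E,w \right)} = \frac{8 + E}{-4 + w}$ ($B{\left(E,w \right)} = \frac{E + 8}{w + \left(4 + 4 \left(2 - 4\right)\right)} = \frac{8 + E}{w + \left(4 + 4 \left(-2\right)\right)} = \frac{8 + E}{w + \left(4 - 8\right)} = \frac{8 + E}{w - 4} = \frac{8 + E}{-4 + w}$)
$B{\left(12,g{\left(1,3 \right)} \right)} \left(-273\right) + 354 = \frac{8 + 12}{-4 + 3} \left(-273\right) + 354 = \frac{1}{-1} \cdot 20 \left(-273\right) + 354 = \left(-1\right) 20 \left(-273\right) + 354 = \left(-20\right) \left(-273\right) + 354 = 5460 + 354 = 5814$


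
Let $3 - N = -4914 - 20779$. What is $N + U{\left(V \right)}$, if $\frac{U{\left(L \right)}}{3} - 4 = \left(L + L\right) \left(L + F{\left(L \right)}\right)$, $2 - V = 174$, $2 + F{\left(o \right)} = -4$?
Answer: $209404$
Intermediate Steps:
$F{\left(o \right)} = -6$ ($F{\left(o \right)} = -2 - 4 = -6$)
$V = -172$ ($V = 2 - 174 = -172$)
$N = 25696$ ($N = 3 - \left(-4914 - 20779\right) = 3 - -25693 = 3 + 25693 = 25696$)
$U{\left(L \right)} = 12 + 6 L \left(-6 + L\right)$ ($U{\left(L \right)} = 12 + 3 \left(L + L\right) \left(L - 6\right) = 12 + 3 \cdot 2 L \left(-6 + L\right) = 12 + 6 L \left(-6 + L\right)$)
$N + U{\left(V \right)} = 25696 + \left(12 - -6192 + 6 \left(-172\right)^{2}\right) = 25696 + \left(12 + 6192 + 6 \cdot 29584\right) = 25696 + \left(12 + 6192 + 177504\right) = 25696 + 183708 = 209404$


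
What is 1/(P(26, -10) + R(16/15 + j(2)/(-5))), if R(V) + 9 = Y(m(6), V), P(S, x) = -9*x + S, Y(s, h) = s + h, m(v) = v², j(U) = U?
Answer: 3/431 ≈ 0.0069606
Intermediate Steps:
Y(s, h) = h + s
P(S, x) = S - 9*x
R(V) = 27 + V (R(V) = -9 + (V + 6²) = -9 + (V + 36) = -9 + (36 + V) = 27 + V)
1/(P(26, -10) + R(16/15 + j(2)/(-5))) = 1/((26 - 9*(-10)) + (27 + (16/15 + 2/(-5)))) = 1/((26 + 90) + (27 + (16*(1/15) + 2*(-⅕)))) = 1/(116 + (27 + (16/15 - ⅖))) = 1/(116 + (27 + ⅔)) = 1/(116 + 83/3) = 1/(431/3) = 3/431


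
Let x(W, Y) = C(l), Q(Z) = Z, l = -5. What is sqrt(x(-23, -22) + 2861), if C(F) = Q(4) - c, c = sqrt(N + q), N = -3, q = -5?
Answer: sqrt(2865 - 2*I*sqrt(2)) ≈ 53.526 - 0.0264*I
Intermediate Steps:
c = 2*I*sqrt(2) (c = sqrt(-3 - 5) = sqrt(-8) = 2*I*sqrt(2) ≈ 2.8284*I)
C(F) = 4 - 2*I*sqrt(2)
x(W, Y) = 4 - 2*I*sqrt(2)
sqrt(x(-23, -22) + 2861) = sqrt((4 - 2*I*sqrt(2)) + 2861) = sqrt(2865 - 2*I*sqrt(2))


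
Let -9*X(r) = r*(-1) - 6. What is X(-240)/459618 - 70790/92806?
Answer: -8134692794/10663827027 ≈ -0.76283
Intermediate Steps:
X(r) = ⅔ + r/9 (X(r) = -(r*(-1) - 6)/9 = -(-r - 6)/9 = -(-6 - r)/9 = ⅔ + r/9)
X(-240)/459618 - 70790/92806 = (⅔ + (⅑)*(-240))/459618 - 70790/92806 = (⅔ - 80/3)*(1/459618) - 70790*1/92806 = -26*1/459618 - 35395/46403 = -13/229809 - 35395/46403 = -8134692794/10663827027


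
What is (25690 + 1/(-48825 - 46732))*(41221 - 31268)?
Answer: 24433214901537/95557 ≈ 2.5569e+8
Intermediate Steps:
(25690 + 1/(-48825 - 46732))*(41221 - 31268) = (25690 + 1/(-95557))*9953 = (25690 - 1/95557)*9953 = (2454859329/95557)*9953 = 24433214901537/95557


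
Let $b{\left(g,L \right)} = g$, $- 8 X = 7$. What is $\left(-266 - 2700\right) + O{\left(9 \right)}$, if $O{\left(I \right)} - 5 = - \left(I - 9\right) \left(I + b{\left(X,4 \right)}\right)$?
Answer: $-2961$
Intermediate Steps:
$X = - \frac{7}{8}$ ($X = \left(- \frac{1}{8}\right) 7 = - \frac{7}{8} \approx -0.875$)
$O{\left(I \right)} = 5 - \left(-9 + I\right) \left(- \frac{7}{8} + I\right)$ ($O{\left(I \right)} = 5 - \left(I - 9\right) \left(I - \frac{7}{8}\right) = 5 - \left(-9 + I\right) \left(- \frac{7}{8} + I\right)$)
$\left(-266 - 2700\right) + O{\left(9 \right)} = \left(-266 - 2700\right) - -5 = -2966 - -5 = -2966 + 5 = -2961$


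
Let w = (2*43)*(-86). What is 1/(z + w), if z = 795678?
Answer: 1/788282 ≈ 1.2686e-6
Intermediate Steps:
w = -7396 (w = 86*(-86) = -7396)
1/(z + w) = 1/(795678 - 7396) = 1/788282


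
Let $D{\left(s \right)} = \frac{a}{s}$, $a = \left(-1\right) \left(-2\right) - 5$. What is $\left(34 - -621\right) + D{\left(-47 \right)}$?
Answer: $\frac{30788}{47} \approx 655.06$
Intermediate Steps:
$a = -3$ ($a = 2 - 5 = -3$)
$D{\left(s \right)} = - \frac{3}{s}$
$\left(34 - -621\right) + D{\left(-47 \right)} = \left(34 - -621\right) - \frac{3}{-47} = \left(34 + 621\right) - - \frac{3}{47} = 655 + \frac{3}{47} = \frac{30788}{47}$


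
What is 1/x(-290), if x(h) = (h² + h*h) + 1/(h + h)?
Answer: 580/97555999 ≈ 5.9453e-6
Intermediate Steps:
x(h) = 1/(2*h) + 2*h² (x(h) = (h² + h²) + 1/(2*h) = 2*h² + 1/(2*h) = 1/(2*h) + 2*h²)
1/x(-290) = 1/((½)*(1 + 4*(-290)³)/(-290)) = 1/((½)*(-1/290)*(1 + 4*(-24389000))) = 1/((½)*(-1/290)*(1 - 97556000)) = 1/((½)*(-1/290)*(-97555999)) = 1/(97555999/580) = 580/97555999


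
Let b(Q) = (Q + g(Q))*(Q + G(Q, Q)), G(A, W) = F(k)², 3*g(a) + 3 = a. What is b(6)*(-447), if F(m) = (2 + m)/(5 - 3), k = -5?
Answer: -103257/4 ≈ -25814.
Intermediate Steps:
F(m) = 1 + m/2 (F(m) = (2 + m)/2 = (2 + m)*(½) = 1 + m/2)
g(a) = -1 + a/3
G(A, W) = 9/4 (G(A, W) = (1 + (½)*(-5))² = (1 - 5/2)² = (-3/2)² = 9/4)
b(Q) = (-1 + 4*Q/3)*(9/4 + Q) (b(Q) = (Q + (-1 + Q/3))*(Q + 9/4) = (-1 + 4*Q/3)*(9/4 + Q))
b(6)*(-447) = (-9/4 + 2*6 + (4/3)*6²)*(-447) = (-9/4 + 12 + (4/3)*36)*(-447) = (-9/4 + 12 + 48)*(-447) = (231/4)*(-447) = -103257/4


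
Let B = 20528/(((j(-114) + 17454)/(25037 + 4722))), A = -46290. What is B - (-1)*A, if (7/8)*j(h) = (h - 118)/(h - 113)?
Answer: -156601492526/13868131 ≈ -11292.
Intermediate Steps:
j(h) = 8*(-118 + h)/(7*(-113 + h)) (j(h) = 8*((h - 118)/(h - 113))/7 = 8*((-118 + h)/(-113 + h))/7 = 8*(-118 + h)/(7*(-113 + h)))
B = 485354291464/13868131 (B = 20528/(((8*(-118 - 114)/(7*(-113 - 114)) + 17454)/(25037 + 4722))) = 20528/((((8/7)*(-232)/(-227) + 17454)/29759)) = 20528/((((8/7)*(-1/227)*(-232) + 17454)*(1/29759))) = 20528/(((1856/1589 + 17454)*(1/29759))) = 20528/(((27736262/1589)*(1/29759))) = 20528/(27736262/47287051) = 20528*(47287051/27736262) = 485354291464/13868131 ≈ 34998.)
B - (-1)*A = 485354291464/13868131 - (-1)*(-46290) = 485354291464/13868131 - 1*46290 = 485354291464/13868131 - 46290 = -156601492526/13868131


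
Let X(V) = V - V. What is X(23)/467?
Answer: 0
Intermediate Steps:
X(V) = 0
X(23)/467 = 0/467 = 0*(1/467) = 0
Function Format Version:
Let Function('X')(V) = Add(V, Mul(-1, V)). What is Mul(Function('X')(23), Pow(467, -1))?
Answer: 0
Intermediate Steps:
Function('X')(V) = 0
Mul(Function('X')(23), Pow(467, -1)) = Mul(0, Pow(467, -1)) = Mul(0, Rational(1, 467)) = 0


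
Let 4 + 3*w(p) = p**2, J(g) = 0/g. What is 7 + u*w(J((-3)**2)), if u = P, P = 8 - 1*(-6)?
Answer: -35/3 ≈ -11.667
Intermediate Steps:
J(g) = 0
P = 14 (P = 8 + 6 = 14)
u = 14
w(p) = -4/3 + p**2/3
7 + u*w(J((-3)**2)) = 7 + 14*(-4/3 + (1/3)*0**2) = 7 + 14*(-4/3 + (1/3)*0) = 7 + 14*(-4/3 + 0) = 7 + 14*(-4/3) = 7 - 56/3 = -35/3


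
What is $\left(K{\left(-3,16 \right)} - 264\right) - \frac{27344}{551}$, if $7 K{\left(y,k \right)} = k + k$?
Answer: $- \frac{1192024}{3857} \approx -309.05$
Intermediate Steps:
$K{\left(y,k \right)} = \frac{2 k}{7}$ ($K{\left(y,k \right)} = \frac{k + k}{7} = \frac{2 k}{7}$)
$\left(K{\left(-3,16 \right)} - 264\right) - \frac{27344}{551} = \left(\frac{2}{7} \cdot 16 - 264\right) - \frac{27344}{551} = \left(\frac{32}{7} - 264\right) - \frac{27344}{551} = - \frac{1816}{7} + \left(-52 + \left(\frac{20}{29} + \frac{32}{19}\right)\right) = - \frac{1816}{7} + \left(-52 + \frac{1308}{551}\right) = - \frac{1816}{7} - \frac{27344}{551} = - \frac{1192024}{3857}$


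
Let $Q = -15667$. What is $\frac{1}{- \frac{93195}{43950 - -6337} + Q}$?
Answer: $- \frac{50287}{787939624} \approx -6.3821 \cdot 10^{-5}$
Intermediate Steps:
$\frac{1}{- \frac{93195}{43950 - -6337} + Q} = \frac{1}{- \frac{93195}{43950 - -6337} - 15667} = \frac{1}{- \frac{93195}{43950 + 6337} - 15667} = \frac{1}{- \frac{93195}{50287} - 15667} = \frac{1}{- \frac{787939624}{50287}} = - \frac{50287}{787939624}$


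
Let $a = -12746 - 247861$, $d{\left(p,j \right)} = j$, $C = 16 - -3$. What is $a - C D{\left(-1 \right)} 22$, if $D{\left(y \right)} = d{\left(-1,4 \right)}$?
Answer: $-262279$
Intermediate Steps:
$C = 19$ ($C = 16 + 3 = 19$)
$D{\left(y \right)} = 4$
$a = -260607$
$a - C D{\left(-1 \right)} 22 = -260607 - 19 \cdot 4 \cdot 22 = -260607 - 76 \cdot 22 = -260607 - 1672 = -262279$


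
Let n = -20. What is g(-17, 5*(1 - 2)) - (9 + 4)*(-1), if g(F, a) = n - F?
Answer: 10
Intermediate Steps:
g(F, a) = -20 - F
g(-17, 5*(1 - 2)) - (9 + 4)*(-1) = (-20 - 1*(-17)) - (9 + 4)*(-1) = (-20 + 17) - 13*(-1) = -3 - 1*(-13) = -3 + 13 = 10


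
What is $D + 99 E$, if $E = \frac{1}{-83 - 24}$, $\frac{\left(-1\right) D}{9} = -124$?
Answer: $\frac{119313}{107} \approx 1115.1$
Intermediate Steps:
$D = 1116$ ($D = \left(-9\right) \left(-124\right) = 1116$)
$E = - \frac{1}{107}$ ($E = \frac{1}{-107} = - \frac{1}{107} \approx -0.0093458$)
$D + 99 E = 1116 + 99 \left(- \frac{1}{107}\right) = 1116 - \frac{99}{107} = \frac{119313}{107}$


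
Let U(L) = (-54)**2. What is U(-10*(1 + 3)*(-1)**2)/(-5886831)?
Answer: -972/1962277 ≈ -0.00049534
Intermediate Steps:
U(L) = 2916
U(-10*(1 + 3)*(-1)**2)/(-5886831) = 2916/(-5886831) = 2916*(-1/5886831) = -972/1962277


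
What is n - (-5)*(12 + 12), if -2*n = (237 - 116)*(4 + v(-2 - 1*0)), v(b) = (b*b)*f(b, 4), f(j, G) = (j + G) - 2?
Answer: -122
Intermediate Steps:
f(j, G) = -2 + G + j (f(j, G) = (G + j) - 2 = -2 + G + j)
v(b) = b²*(2 + b) (v(b) = (b*b)*(-2 + 4 + b) = b²*(2 + b))
n = -242 (n = -(237 - 116)*(4 + (-2 - 1*0)²*(2 + (-2 - 1*0)))/2 = -121*(4 + (-2 + 0)²*(2 + (-2 + 0)))/2 = -121*(4 + (-2)²*(2 - 2))/2 = -121*(4 + 4*0)/2 = -121*(4 + 0)/2 = -121*4/2 = -½*484 = -242)
n - (-5)*(12 + 12) = -242 - (-5)*(12 + 12) = -242 - (-5)*24 = -242 - 1*(-120) = -242 + 120 = -122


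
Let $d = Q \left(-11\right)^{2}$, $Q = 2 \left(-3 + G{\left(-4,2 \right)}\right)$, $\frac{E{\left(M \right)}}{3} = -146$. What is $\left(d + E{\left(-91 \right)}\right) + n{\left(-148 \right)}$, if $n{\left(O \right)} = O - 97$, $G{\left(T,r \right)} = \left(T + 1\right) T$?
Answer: $1495$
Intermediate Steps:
$G{\left(T,r \right)} = T \left(1 + T\right)$ ($G{\left(T,r \right)} = \left(1 + T\right) T = T \left(1 + T\right)$)
$E{\left(M \right)} = -438$ ($E{\left(M \right)} = 3 \left(-146\right) = -438$)
$n{\left(O \right)} = -97 + O$
$Q = 18$ ($Q = 2 \left(-3 - 4 \left(1 - 4\right)\right) = 2 \left(-3 - -12\right) = 2 \left(-3 + 12\right) = 2 \cdot 9 = 18$)
$d = 2178$ ($d = 18 \left(-11\right)^{2} = 18 \cdot 121 = 2178$)
$\left(d + E{\left(-91 \right)}\right) + n{\left(-148 \right)} = \left(2178 - 438\right) - 245 = 1740 - 245 = 1495$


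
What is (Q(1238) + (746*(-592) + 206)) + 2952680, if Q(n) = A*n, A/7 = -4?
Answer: 2476590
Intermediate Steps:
A = -28 (A = 7*(-4) = -28)
Q(n) = -28*n
(Q(1238) + (746*(-592) + 206)) + 2952680 = (-28*1238 + (746*(-592) + 206)) + 2952680 = (-34664 + (-441632 + 206)) + 2952680 = (-34664 - 441426) + 2952680 = -476090 + 2952680 = 2476590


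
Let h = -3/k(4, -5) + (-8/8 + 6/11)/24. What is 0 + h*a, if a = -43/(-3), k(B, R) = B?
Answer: -8729/792 ≈ -11.021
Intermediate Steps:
a = 43/3 (a = -43*(-⅓) = 43/3 ≈ 14.333)
h = -203/264 (h = -3/4 + (-8/8 + 6/11)/24 = -3*¼ + (-8*⅛ + 6*(1/11))*(1/24) = -¾ + (-1 + 6/11)*(1/24) = -¾ - 5/11*1/24 = -¾ - 5/264 = -203/264 ≈ -0.76894)
0 + h*a = 0 - 203/264*43/3 = 0 - 8729/792 = -8729/792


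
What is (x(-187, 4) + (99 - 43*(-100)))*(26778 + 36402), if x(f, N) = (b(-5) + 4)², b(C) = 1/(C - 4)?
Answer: 278884320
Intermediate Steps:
b(C) = 1/(-4 + C)
x(f, N) = 1225/81 (x(f, N) = (1/(-4 - 5) + 4)² = (1/(-9) + 4)² = (-⅑ + 4)² = (35/9)² = 1225/81)
(x(-187, 4) + (99 - 43*(-100)))*(26778 + 36402) = (1225/81 + (99 - 43*(-100)))*(26778 + 36402) = (1225/81 + (99 + 4300))*63180 = (1225/81 + 4399)*63180 = (357544/81)*63180 = 278884320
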